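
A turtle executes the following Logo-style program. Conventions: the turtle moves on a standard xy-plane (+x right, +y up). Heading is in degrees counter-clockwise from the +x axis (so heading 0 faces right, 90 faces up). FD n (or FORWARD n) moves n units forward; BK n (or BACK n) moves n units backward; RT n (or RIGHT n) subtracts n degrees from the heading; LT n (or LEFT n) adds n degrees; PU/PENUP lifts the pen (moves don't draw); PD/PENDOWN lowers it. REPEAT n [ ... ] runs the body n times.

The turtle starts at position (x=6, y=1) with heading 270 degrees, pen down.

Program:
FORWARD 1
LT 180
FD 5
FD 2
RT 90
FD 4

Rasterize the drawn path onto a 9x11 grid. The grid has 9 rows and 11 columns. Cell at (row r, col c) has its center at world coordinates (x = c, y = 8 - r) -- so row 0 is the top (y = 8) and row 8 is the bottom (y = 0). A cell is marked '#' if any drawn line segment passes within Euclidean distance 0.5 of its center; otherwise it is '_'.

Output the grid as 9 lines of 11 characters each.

Answer: ___________
______#####
______#____
______#____
______#____
______#____
______#____
______#____
______#____

Derivation:
Segment 0: (6,1) -> (6,0)
Segment 1: (6,0) -> (6,5)
Segment 2: (6,5) -> (6,7)
Segment 3: (6,7) -> (10,7)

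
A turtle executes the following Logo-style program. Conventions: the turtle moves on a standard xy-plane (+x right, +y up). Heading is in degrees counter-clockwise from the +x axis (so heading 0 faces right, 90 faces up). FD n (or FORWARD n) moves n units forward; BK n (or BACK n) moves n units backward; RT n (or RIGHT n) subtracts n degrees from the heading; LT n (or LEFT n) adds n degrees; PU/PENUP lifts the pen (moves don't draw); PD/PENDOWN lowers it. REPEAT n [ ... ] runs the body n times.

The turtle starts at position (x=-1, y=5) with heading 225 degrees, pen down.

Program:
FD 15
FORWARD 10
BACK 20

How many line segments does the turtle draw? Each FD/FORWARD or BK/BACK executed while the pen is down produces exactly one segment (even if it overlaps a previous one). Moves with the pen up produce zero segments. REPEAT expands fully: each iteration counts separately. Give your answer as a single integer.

Executing turtle program step by step:
Start: pos=(-1,5), heading=225, pen down
FD 15: (-1,5) -> (-11.607,-5.607) [heading=225, draw]
FD 10: (-11.607,-5.607) -> (-18.678,-12.678) [heading=225, draw]
BK 20: (-18.678,-12.678) -> (-4.536,1.464) [heading=225, draw]
Final: pos=(-4.536,1.464), heading=225, 3 segment(s) drawn
Segments drawn: 3

Answer: 3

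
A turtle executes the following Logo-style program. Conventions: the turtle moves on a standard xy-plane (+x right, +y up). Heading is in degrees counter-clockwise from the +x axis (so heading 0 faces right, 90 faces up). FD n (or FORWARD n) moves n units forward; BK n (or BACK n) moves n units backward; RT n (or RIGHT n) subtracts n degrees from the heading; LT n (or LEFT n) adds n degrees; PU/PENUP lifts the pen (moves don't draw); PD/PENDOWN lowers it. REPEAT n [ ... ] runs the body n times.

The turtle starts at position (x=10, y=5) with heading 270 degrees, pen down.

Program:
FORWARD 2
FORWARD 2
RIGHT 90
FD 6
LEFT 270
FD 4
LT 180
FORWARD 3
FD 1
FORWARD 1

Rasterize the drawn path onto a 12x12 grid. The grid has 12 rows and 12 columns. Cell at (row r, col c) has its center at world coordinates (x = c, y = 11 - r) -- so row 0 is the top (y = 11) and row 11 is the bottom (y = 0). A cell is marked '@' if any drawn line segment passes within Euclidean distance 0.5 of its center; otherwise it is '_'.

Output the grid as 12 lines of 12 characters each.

Segment 0: (10,5) -> (10,3)
Segment 1: (10,3) -> (10,1)
Segment 2: (10,1) -> (4,1)
Segment 3: (4,1) -> (4,5)
Segment 4: (4,5) -> (4,2)
Segment 5: (4,2) -> (4,1)
Segment 6: (4,1) -> (4,0)

Answer: ____________
____________
____________
____________
____________
____________
____@_____@_
____@_____@_
____@_____@_
____@_____@_
____@@@@@@@_
____@_______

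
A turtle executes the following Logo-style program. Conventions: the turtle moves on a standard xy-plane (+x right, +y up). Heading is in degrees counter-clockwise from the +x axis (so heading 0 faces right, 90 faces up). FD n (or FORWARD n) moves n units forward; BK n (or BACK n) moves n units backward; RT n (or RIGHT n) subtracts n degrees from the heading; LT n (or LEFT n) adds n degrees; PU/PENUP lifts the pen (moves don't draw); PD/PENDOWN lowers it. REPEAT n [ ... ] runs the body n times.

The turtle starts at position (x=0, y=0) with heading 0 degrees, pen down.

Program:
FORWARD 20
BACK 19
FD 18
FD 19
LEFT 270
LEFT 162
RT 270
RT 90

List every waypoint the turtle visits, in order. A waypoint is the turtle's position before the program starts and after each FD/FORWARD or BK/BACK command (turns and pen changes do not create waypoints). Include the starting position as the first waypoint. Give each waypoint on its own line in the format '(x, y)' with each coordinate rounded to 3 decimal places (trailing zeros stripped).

Executing turtle program step by step:
Start: pos=(0,0), heading=0, pen down
FD 20: (0,0) -> (20,0) [heading=0, draw]
BK 19: (20,0) -> (1,0) [heading=0, draw]
FD 18: (1,0) -> (19,0) [heading=0, draw]
FD 19: (19,0) -> (38,0) [heading=0, draw]
LT 270: heading 0 -> 270
LT 162: heading 270 -> 72
RT 270: heading 72 -> 162
RT 90: heading 162 -> 72
Final: pos=(38,0), heading=72, 4 segment(s) drawn
Waypoints (5 total):
(0, 0)
(20, 0)
(1, 0)
(19, 0)
(38, 0)

Answer: (0, 0)
(20, 0)
(1, 0)
(19, 0)
(38, 0)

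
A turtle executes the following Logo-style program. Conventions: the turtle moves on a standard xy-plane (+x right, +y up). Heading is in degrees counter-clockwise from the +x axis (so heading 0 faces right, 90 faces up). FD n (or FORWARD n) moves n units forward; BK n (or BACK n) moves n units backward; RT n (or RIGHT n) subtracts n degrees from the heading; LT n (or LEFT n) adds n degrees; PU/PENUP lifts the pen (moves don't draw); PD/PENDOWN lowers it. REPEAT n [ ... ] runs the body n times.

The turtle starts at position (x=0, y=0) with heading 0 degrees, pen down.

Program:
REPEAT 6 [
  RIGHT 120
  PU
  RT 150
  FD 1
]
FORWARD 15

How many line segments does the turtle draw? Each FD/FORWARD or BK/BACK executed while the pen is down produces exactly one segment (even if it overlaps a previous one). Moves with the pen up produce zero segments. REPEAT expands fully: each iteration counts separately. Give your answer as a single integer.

Executing turtle program step by step:
Start: pos=(0,0), heading=0, pen down
REPEAT 6 [
  -- iteration 1/6 --
  RT 120: heading 0 -> 240
  PU: pen up
  RT 150: heading 240 -> 90
  FD 1: (0,0) -> (0,1) [heading=90, move]
  -- iteration 2/6 --
  RT 120: heading 90 -> 330
  PU: pen up
  RT 150: heading 330 -> 180
  FD 1: (0,1) -> (-1,1) [heading=180, move]
  -- iteration 3/6 --
  RT 120: heading 180 -> 60
  PU: pen up
  RT 150: heading 60 -> 270
  FD 1: (-1,1) -> (-1,0) [heading=270, move]
  -- iteration 4/6 --
  RT 120: heading 270 -> 150
  PU: pen up
  RT 150: heading 150 -> 0
  FD 1: (-1,0) -> (0,0) [heading=0, move]
  -- iteration 5/6 --
  RT 120: heading 0 -> 240
  PU: pen up
  RT 150: heading 240 -> 90
  FD 1: (0,0) -> (0,1) [heading=90, move]
  -- iteration 6/6 --
  RT 120: heading 90 -> 330
  PU: pen up
  RT 150: heading 330 -> 180
  FD 1: (0,1) -> (-1,1) [heading=180, move]
]
FD 15: (-1,1) -> (-16,1) [heading=180, move]
Final: pos=(-16,1), heading=180, 0 segment(s) drawn
Segments drawn: 0

Answer: 0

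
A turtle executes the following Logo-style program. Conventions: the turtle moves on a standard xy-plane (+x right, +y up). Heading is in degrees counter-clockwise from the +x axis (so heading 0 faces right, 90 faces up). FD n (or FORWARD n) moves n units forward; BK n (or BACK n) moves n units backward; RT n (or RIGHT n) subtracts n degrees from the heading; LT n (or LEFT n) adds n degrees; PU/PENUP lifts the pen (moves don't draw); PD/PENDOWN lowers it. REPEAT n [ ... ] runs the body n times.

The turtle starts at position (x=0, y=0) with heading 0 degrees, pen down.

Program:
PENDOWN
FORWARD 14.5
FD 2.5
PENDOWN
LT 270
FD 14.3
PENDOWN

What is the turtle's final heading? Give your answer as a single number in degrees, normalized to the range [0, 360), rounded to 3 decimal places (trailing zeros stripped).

Answer: 270

Derivation:
Executing turtle program step by step:
Start: pos=(0,0), heading=0, pen down
PD: pen down
FD 14.5: (0,0) -> (14.5,0) [heading=0, draw]
FD 2.5: (14.5,0) -> (17,0) [heading=0, draw]
PD: pen down
LT 270: heading 0 -> 270
FD 14.3: (17,0) -> (17,-14.3) [heading=270, draw]
PD: pen down
Final: pos=(17,-14.3), heading=270, 3 segment(s) drawn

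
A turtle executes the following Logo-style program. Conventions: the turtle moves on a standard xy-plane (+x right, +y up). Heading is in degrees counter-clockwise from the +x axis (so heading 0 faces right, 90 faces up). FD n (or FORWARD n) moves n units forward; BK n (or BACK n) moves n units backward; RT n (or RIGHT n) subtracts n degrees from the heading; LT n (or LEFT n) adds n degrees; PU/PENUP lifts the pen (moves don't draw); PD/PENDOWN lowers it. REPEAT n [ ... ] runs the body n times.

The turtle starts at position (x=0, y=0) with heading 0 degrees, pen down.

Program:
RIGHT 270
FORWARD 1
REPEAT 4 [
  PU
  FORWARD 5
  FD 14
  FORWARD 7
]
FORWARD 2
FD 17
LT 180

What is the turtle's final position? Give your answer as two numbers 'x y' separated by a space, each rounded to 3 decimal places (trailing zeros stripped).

Answer: 0 124

Derivation:
Executing turtle program step by step:
Start: pos=(0,0), heading=0, pen down
RT 270: heading 0 -> 90
FD 1: (0,0) -> (0,1) [heading=90, draw]
REPEAT 4 [
  -- iteration 1/4 --
  PU: pen up
  FD 5: (0,1) -> (0,6) [heading=90, move]
  FD 14: (0,6) -> (0,20) [heading=90, move]
  FD 7: (0,20) -> (0,27) [heading=90, move]
  -- iteration 2/4 --
  PU: pen up
  FD 5: (0,27) -> (0,32) [heading=90, move]
  FD 14: (0,32) -> (0,46) [heading=90, move]
  FD 7: (0,46) -> (0,53) [heading=90, move]
  -- iteration 3/4 --
  PU: pen up
  FD 5: (0,53) -> (0,58) [heading=90, move]
  FD 14: (0,58) -> (0,72) [heading=90, move]
  FD 7: (0,72) -> (0,79) [heading=90, move]
  -- iteration 4/4 --
  PU: pen up
  FD 5: (0,79) -> (0,84) [heading=90, move]
  FD 14: (0,84) -> (0,98) [heading=90, move]
  FD 7: (0,98) -> (0,105) [heading=90, move]
]
FD 2: (0,105) -> (0,107) [heading=90, move]
FD 17: (0,107) -> (0,124) [heading=90, move]
LT 180: heading 90 -> 270
Final: pos=(0,124), heading=270, 1 segment(s) drawn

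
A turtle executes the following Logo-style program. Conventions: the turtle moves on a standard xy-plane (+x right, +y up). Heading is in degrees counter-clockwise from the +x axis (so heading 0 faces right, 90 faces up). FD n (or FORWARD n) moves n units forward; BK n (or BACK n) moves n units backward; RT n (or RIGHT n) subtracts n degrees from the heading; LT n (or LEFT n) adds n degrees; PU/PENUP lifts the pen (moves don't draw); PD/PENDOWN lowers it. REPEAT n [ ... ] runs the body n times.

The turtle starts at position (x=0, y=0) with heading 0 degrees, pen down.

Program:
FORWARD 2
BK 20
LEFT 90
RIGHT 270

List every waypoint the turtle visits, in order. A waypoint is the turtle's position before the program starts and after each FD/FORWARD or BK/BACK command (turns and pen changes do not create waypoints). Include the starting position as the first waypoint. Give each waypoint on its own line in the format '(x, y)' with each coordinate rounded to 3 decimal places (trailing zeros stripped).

Executing turtle program step by step:
Start: pos=(0,0), heading=0, pen down
FD 2: (0,0) -> (2,0) [heading=0, draw]
BK 20: (2,0) -> (-18,0) [heading=0, draw]
LT 90: heading 0 -> 90
RT 270: heading 90 -> 180
Final: pos=(-18,0), heading=180, 2 segment(s) drawn
Waypoints (3 total):
(0, 0)
(2, 0)
(-18, 0)

Answer: (0, 0)
(2, 0)
(-18, 0)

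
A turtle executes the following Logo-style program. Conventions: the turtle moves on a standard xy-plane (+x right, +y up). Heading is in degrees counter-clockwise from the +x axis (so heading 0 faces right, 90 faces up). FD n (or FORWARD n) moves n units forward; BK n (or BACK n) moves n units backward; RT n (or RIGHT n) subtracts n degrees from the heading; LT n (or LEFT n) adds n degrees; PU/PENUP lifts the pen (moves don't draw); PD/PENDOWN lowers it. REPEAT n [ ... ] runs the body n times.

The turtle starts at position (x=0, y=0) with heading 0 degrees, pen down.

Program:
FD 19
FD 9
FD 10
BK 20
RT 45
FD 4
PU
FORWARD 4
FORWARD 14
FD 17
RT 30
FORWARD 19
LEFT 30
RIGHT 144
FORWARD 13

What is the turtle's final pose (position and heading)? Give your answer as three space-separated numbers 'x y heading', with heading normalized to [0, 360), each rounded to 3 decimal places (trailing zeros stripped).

Executing turtle program step by step:
Start: pos=(0,0), heading=0, pen down
FD 19: (0,0) -> (19,0) [heading=0, draw]
FD 9: (19,0) -> (28,0) [heading=0, draw]
FD 10: (28,0) -> (38,0) [heading=0, draw]
BK 20: (38,0) -> (18,0) [heading=0, draw]
RT 45: heading 0 -> 315
FD 4: (18,0) -> (20.828,-2.828) [heading=315, draw]
PU: pen up
FD 4: (20.828,-2.828) -> (23.657,-5.657) [heading=315, move]
FD 14: (23.657,-5.657) -> (33.556,-15.556) [heading=315, move]
FD 17: (33.556,-15.556) -> (45.577,-27.577) [heading=315, move]
RT 30: heading 315 -> 285
FD 19: (45.577,-27.577) -> (50.495,-45.93) [heading=285, move]
LT 30: heading 285 -> 315
RT 144: heading 315 -> 171
FD 13: (50.495,-45.93) -> (37.655,-43.896) [heading=171, move]
Final: pos=(37.655,-43.896), heading=171, 5 segment(s) drawn

Answer: 37.655 -43.896 171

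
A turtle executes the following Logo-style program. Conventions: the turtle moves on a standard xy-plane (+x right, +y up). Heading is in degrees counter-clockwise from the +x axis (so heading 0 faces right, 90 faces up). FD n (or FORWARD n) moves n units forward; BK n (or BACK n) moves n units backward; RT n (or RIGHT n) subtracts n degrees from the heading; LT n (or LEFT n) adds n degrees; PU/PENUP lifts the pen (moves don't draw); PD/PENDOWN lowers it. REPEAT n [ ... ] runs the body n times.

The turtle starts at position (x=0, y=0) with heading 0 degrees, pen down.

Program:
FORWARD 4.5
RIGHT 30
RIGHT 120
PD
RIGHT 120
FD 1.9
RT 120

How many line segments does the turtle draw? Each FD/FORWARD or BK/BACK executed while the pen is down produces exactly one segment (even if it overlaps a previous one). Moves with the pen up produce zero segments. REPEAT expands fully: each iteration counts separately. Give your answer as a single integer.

Answer: 2

Derivation:
Executing turtle program step by step:
Start: pos=(0,0), heading=0, pen down
FD 4.5: (0,0) -> (4.5,0) [heading=0, draw]
RT 30: heading 0 -> 330
RT 120: heading 330 -> 210
PD: pen down
RT 120: heading 210 -> 90
FD 1.9: (4.5,0) -> (4.5,1.9) [heading=90, draw]
RT 120: heading 90 -> 330
Final: pos=(4.5,1.9), heading=330, 2 segment(s) drawn
Segments drawn: 2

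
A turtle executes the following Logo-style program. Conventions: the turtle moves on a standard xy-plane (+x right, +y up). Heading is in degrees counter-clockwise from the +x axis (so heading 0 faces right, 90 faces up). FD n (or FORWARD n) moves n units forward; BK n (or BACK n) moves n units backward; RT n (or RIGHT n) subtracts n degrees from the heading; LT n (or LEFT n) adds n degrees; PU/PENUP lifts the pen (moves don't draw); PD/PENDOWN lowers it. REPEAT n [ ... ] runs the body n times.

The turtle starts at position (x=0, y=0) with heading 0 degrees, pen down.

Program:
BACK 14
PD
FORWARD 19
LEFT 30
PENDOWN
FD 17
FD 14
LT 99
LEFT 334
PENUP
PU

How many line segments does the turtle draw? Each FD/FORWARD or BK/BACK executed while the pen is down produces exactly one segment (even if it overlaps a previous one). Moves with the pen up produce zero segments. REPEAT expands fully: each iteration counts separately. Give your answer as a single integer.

Executing turtle program step by step:
Start: pos=(0,0), heading=0, pen down
BK 14: (0,0) -> (-14,0) [heading=0, draw]
PD: pen down
FD 19: (-14,0) -> (5,0) [heading=0, draw]
LT 30: heading 0 -> 30
PD: pen down
FD 17: (5,0) -> (19.722,8.5) [heading=30, draw]
FD 14: (19.722,8.5) -> (31.847,15.5) [heading=30, draw]
LT 99: heading 30 -> 129
LT 334: heading 129 -> 103
PU: pen up
PU: pen up
Final: pos=(31.847,15.5), heading=103, 4 segment(s) drawn
Segments drawn: 4

Answer: 4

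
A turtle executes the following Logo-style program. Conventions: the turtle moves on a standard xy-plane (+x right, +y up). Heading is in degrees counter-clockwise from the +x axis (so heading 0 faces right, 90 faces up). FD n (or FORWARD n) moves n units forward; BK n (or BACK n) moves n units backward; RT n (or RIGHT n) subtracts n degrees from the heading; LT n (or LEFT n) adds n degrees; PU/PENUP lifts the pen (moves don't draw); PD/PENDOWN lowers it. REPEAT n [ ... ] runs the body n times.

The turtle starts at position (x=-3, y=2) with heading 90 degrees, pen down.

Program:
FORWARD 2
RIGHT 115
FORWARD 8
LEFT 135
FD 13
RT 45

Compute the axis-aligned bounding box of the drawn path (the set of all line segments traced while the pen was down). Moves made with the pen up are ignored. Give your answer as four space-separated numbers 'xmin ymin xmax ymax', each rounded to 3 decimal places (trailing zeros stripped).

Executing turtle program step by step:
Start: pos=(-3,2), heading=90, pen down
FD 2: (-3,2) -> (-3,4) [heading=90, draw]
RT 115: heading 90 -> 335
FD 8: (-3,4) -> (4.25,0.619) [heading=335, draw]
LT 135: heading 335 -> 110
FD 13: (4.25,0.619) -> (-0.196,12.835) [heading=110, draw]
RT 45: heading 110 -> 65
Final: pos=(-0.196,12.835), heading=65, 3 segment(s) drawn

Segment endpoints: x in {-3, -0.196, 4.25}, y in {0.619, 2, 4, 12.835}
xmin=-3, ymin=0.619, xmax=4.25, ymax=12.835

Answer: -3 0.619 4.25 12.835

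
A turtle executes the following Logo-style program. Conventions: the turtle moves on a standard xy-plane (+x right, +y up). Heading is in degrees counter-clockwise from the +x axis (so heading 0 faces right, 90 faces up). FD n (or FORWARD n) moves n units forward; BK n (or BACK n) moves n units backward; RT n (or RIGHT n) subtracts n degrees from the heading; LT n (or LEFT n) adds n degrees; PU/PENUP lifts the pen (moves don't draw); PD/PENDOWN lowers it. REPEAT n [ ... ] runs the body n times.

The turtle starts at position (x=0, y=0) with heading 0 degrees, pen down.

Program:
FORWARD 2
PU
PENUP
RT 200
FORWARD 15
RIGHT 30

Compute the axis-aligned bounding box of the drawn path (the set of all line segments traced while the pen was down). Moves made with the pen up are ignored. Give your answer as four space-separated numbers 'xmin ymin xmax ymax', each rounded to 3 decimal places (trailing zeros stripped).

Answer: 0 0 2 0

Derivation:
Executing turtle program step by step:
Start: pos=(0,0), heading=0, pen down
FD 2: (0,0) -> (2,0) [heading=0, draw]
PU: pen up
PU: pen up
RT 200: heading 0 -> 160
FD 15: (2,0) -> (-12.095,5.13) [heading=160, move]
RT 30: heading 160 -> 130
Final: pos=(-12.095,5.13), heading=130, 1 segment(s) drawn

Segment endpoints: x in {0, 2}, y in {0}
xmin=0, ymin=0, xmax=2, ymax=0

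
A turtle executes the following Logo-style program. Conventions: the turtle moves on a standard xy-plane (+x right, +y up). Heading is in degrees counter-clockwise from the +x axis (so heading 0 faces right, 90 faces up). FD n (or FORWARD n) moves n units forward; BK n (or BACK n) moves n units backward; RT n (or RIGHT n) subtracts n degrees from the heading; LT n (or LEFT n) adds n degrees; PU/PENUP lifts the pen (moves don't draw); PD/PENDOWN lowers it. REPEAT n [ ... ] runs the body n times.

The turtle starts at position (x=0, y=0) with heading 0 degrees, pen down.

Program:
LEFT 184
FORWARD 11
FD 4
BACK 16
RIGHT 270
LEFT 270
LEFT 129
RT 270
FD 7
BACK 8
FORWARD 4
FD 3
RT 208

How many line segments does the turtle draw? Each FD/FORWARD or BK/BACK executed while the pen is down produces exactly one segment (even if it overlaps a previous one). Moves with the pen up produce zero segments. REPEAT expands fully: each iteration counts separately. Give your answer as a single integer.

Executing turtle program step by step:
Start: pos=(0,0), heading=0, pen down
LT 184: heading 0 -> 184
FD 11: (0,0) -> (-10.973,-0.767) [heading=184, draw]
FD 4: (-10.973,-0.767) -> (-14.963,-1.046) [heading=184, draw]
BK 16: (-14.963,-1.046) -> (0.998,0.07) [heading=184, draw]
RT 270: heading 184 -> 274
LT 270: heading 274 -> 184
LT 129: heading 184 -> 313
RT 270: heading 313 -> 43
FD 7: (0.998,0.07) -> (6.117,4.844) [heading=43, draw]
BK 8: (6.117,4.844) -> (0.266,-0.612) [heading=43, draw]
FD 4: (0.266,-0.612) -> (3.192,2.116) [heading=43, draw]
FD 3: (3.192,2.116) -> (5.386,4.162) [heading=43, draw]
RT 208: heading 43 -> 195
Final: pos=(5.386,4.162), heading=195, 7 segment(s) drawn
Segments drawn: 7

Answer: 7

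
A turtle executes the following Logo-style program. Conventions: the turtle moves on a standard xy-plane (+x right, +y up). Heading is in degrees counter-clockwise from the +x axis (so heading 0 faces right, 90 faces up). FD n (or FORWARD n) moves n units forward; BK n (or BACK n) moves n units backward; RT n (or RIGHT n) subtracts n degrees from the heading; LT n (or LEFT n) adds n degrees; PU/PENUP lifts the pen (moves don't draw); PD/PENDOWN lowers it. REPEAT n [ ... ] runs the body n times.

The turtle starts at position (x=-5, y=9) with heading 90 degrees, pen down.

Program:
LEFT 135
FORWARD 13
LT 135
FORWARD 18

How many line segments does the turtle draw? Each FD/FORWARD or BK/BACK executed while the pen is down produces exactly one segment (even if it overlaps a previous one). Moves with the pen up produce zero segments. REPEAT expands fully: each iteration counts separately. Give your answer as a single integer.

Executing turtle program step by step:
Start: pos=(-5,9), heading=90, pen down
LT 135: heading 90 -> 225
FD 13: (-5,9) -> (-14.192,-0.192) [heading=225, draw]
LT 135: heading 225 -> 0
FD 18: (-14.192,-0.192) -> (3.808,-0.192) [heading=0, draw]
Final: pos=(3.808,-0.192), heading=0, 2 segment(s) drawn
Segments drawn: 2

Answer: 2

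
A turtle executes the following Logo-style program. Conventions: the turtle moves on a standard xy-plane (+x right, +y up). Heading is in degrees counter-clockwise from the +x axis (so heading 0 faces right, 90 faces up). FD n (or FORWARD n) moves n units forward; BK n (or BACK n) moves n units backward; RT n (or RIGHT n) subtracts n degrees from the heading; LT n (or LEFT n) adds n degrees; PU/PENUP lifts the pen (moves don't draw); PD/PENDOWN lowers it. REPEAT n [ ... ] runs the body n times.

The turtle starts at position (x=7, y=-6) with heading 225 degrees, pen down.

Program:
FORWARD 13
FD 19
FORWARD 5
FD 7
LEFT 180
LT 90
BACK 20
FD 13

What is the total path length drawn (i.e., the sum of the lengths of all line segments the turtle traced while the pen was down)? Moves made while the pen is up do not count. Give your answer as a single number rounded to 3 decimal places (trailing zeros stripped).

Executing turtle program step by step:
Start: pos=(7,-6), heading=225, pen down
FD 13: (7,-6) -> (-2.192,-15.192) [heading=225, draw]
FD 19: (-2.192,-15.192) -> (-15.627,-28.627) [heading=225, draw]
FD 5: (-15.627,-28.627) -> (-19.163,-32.163) [heading=225, draw]
FD 7: (-19.163,-32.163) -> (-24.113,-37.113) [heading=225, draw]
LT 180: heading 225 -> 45
LT 90: heading 45 -> 135
BK 20: (-24.113,-37.113) -> (-9.971,-51.255) [heading=135, draw]
FD 13: (-9.971,-51.255) -> (-19.163,-42.062) [heading=135, draw]
Final: pos=(-19.163,-42.062), heading=135, 6 segment(s) drawn

Segment lengths:
  seg 1: (7,-6) -> (-2.192,-15.192), length = 13
  seg 2: (-2.192,-15.192) -> (-15.627,-28.627), length = 19
  seg 3: (-15.627,-28.627) -> (-19.163,-32.163), length = 5
  seg 4: (-19.163,-32.163) -> (-24.113,-37.113), length = 7
  seg 5: (-24.113,-37.113) -> (-9.971,-51.255), length = 20
  seg 6: (-9.971,-51.255) -> (-19.163,-42.062), length = 13
Total = 77

Answer: 77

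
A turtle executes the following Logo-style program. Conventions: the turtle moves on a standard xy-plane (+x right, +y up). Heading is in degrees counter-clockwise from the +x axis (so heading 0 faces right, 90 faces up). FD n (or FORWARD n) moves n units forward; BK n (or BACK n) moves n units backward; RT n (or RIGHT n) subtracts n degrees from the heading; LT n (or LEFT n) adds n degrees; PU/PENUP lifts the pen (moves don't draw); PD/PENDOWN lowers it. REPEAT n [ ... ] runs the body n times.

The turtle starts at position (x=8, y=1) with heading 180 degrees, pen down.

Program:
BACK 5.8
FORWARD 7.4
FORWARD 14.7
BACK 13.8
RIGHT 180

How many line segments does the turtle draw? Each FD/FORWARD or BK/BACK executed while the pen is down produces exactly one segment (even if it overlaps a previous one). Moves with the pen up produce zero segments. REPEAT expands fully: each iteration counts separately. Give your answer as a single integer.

Answer: 4

Derivation:
Executing turtle program step by step:
Start: pos=(8,1), heading=180, pen down
BK 5.8: (8,1) -> (13.8,1) [heading=180, draw]
FD 7.4: (13.8,1) -> (6.4,1) [heading=180, draw]
FD 14.7: (6.4,1) -> (-8.3,1) [heading=180, draw]
BK 13.8: (-8.3,1) -> (5.5,1) [heading=180, draw]
RT 180: heading 180 -> 0
Final: pos=(5.5,1), heading=0, 4 segment(s) drawn
Segments drawn: 4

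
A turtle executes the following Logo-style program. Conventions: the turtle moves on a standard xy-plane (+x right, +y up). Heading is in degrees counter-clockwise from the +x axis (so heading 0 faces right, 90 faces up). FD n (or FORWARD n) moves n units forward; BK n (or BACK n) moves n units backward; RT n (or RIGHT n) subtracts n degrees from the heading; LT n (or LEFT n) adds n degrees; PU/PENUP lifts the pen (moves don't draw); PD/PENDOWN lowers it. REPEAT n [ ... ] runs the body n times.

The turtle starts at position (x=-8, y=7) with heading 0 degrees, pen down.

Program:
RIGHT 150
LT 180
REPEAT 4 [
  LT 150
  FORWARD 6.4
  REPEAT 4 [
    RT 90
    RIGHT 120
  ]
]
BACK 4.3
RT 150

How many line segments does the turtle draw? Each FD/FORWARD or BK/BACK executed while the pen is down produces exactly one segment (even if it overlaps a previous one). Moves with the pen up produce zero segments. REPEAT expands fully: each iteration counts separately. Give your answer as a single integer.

Answer: 5

Derivation:
Executing turtle program step by step:
Start: pos=(-8,7), heading=0, pen down
RT 150: heading 0 -> 210
LT 180: heading 210 -> 30
REPEAT 4 [
  -- iteration 1/4 --
  LT 150: heading 30 -> 180
  FD 6.4: (-8,7) -> (-14.4,7) [heading=180, draw]
  REPEAT 4 [
    -- iteration 1/4 --
    RT 90: heading 180 -> 90
    RT 120: heading 90 -> 330
    -- iteration 2/4 --
    RT 90: heading 330 -> 240
    RT 120: heading 240 -> 120
    -- iteration 3/4 --
    RT 90: heading 120 -> 30
    RT 120: heading 30 -> 270
    -- iteration 4/4 --
    RT 90: heading 270 -> 180
    RT 120: heading 180 -> 60
  ]
  -- iteration 2/4 --
  LT 150: heading 60 -> 210
  FD 6.4: (-14.4,7) -> (-19.943,3.8) [heading=210, draw]
  REPEAT 4 [
    -- iteration 1/4 --
    RT 90: heading 210 -> 120
    RT 120: heading 120 -> 0
    -- iteration 2/4 --
    RT 90: heading 0 -> 270
    RT 120: heading 270 -> 150
    -- iteration 3/4 --
    RT 90: heading 150 -> 60
    RT 120: heading 60 -> 300
    -- iteration 4/4 --
    RT 90: heading 300 -> 210
    RT 120: heading 210 -> 90
  ]
  -- iteration 3/4 --
  LT 150: heading 90 -> 240
  FD 6.4: (-19.943,3.8) -> (-23.143,-1.743) [heading=240, draw]
  REPEAT 4 [
    -- iteration 1/4 --
    RT 90: heading 240 -> 150
    RT 120: heading 150 -> 30
    -- iteration 2/4 --
    RT 90: heading 30 -> 300
    RT 120: heading 300 -> 180
    -- iteration 3/4 --
    RT 90: heading 180 -> 90
    RT 120: heading 90 -> 330
    -- iteration 4/4 --
    RT 90: heading 330 -> 240
    RT 120: heading 240 -> 120
  ]
  -- iteration 4/4 --
  LT 150: heading 120 -> 270
  FD 6.4: (-23.143,-1.743) -> (-23.143,-8.143) [heading=270, draw]
  REPEAT 4 [
    -- iteration 1/4 --
    RT 90: heading 270 -> 180
    RT 120: heading 180 -> 60
    -- iteration 2/4 --
    RT 90: heading 60 -> 330
    RT 120: heading 330 -> 210
    -- iteration 3/4 --
    RT 90: heading 210 -> 120
    RT 120: heading 120 -> 0
    -- iteration 4/4 --
    RT 90: heading 0 -> 270
    RT 120: heading 270 -> 150
  ]
]
BK 4.3: (-23.143,-8.143) -> (-19.419,-10.293) [heading=150, draw]
RT 150: heading 150 -> 0
Final: pos=(-19.419,-10.293), heading=0, 5 segment(s) drawn
Segments drawn: 5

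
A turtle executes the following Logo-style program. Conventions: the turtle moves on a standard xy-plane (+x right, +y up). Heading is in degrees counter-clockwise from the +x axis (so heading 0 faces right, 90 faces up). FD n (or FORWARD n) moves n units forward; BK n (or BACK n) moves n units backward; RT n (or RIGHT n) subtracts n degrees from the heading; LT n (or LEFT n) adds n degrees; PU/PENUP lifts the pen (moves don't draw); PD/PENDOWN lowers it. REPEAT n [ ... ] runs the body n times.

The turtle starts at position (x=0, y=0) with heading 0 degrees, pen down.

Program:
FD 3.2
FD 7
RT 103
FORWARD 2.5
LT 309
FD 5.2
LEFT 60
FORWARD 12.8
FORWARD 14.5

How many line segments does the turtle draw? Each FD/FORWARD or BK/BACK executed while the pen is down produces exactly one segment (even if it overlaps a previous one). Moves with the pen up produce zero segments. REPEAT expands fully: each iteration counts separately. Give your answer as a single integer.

Executing turtle program step by step:
Start: pos=(0,0), heading=0, pen down
FD 3.2: (0,0) -> (3.2,0) [heading=0, draw]
FD 7: (3.2,0) -> (10.2,0) [heading=0, draw]
RT 103: heading 0 -> 257
FD 2.5: (10.2,0) -> (9.638,-2.436) [heading=257, draw]
LT 309: heading 257 -> 206
FD 5.2: (9.638,-2.436) -> (4.964,-4.715) [heading=206, draw]
LT 60: heading 206 -> 266
FD 12.8: (4.964,-4.715) -> (4.071,-17.484) [heading=266, draw]
FD 14.5: (4.071,-17.484) -> (3.06,-31.949) [heading=266, draw]
Final: pos=(3.06,-31.949), heading=266, 6 segment(s) drawn
Segments drawn: 6

Answer: 6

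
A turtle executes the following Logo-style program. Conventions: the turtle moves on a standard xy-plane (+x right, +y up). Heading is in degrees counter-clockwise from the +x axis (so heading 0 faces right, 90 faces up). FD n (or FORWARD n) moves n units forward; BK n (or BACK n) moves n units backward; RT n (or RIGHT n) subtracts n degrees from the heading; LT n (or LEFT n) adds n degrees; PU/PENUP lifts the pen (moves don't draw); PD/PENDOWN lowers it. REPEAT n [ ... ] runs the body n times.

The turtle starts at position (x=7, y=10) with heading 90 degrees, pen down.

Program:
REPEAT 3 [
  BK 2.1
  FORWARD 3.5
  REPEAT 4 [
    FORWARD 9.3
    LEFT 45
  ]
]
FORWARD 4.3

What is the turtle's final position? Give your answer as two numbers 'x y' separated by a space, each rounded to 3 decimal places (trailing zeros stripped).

Executing turtle program step by step:
Start: pos=(7,10), heading=90, pen down
REPEAT 3 [
  -- iteration 1/3 --
  BK 2.1: (7,10) -> (7,7.9) [heading=90, draw]
  FD 3.5: (7,7.9) -> (7,11.4) [heading=90, draw]
  REPEAT 4 [
    -- iteration 1/4 --
    FD 9.3: (7,11.4) -> (7,20.7) [heading=90, draw]
    LT 45: heading 90 -> 135
    -- iteration 2/4 --
    FD 9.3: (7,20.7) -> (0.424,27.276) [heading=135, draw]
    LT 45: heading 135 -> 180
    -- iteration 3/4 --
    FD 9.3: (0.424,27.276) -> (-8.876,27.276) [heading=180, draw]
    LT 45: heading 180 -> 225
    -- iteration 4/4 --
    FD 9.3: (-8.876,27.276) -> (-15.452,20.7) [heading=225, draw]
    LT 45: heading 225 -> 270
  ]
  -- iteration 2/3 --
  BK 2.1: (-15.452,20.7) -> (-15.452,22.8) [heading=270, draw]
  FD 3.5: (-15.452,22.8) -> (-15.452,19.3) [heading=270, draw]
  REPEAT 4 [
    -- iteration 1/4 --
    FD 9.3: (-15.452,19.3) -> (-15.452,10) [heading=270, draw]
    LT 45: heading 270 -> 315
    -- iteration 2/4 --
    FD 9.3: (-15.452,10) -> (-8.876,3.424) [heading=315, draw]
    LT 45: heading 315 -> 0
    -- iteration 3/4 --
    FD 9.3: (-8.876,3.424) -> (0.424,3.424) [heading=0, draw]
    LT 45: heading 0 -> 45
    -- iteration 4/4 --
    FD 9.3: (0.424,3.424) -> (7,10) [heading=45, draw]
    LT 45: heading 45 -> 90
  ]
  -- iteration 3/3 --
  BK 2.1: (7,10) -> (7,7.9) [heading=90, draw]
  FD 3.5: (7,7.9) -> (7,11.4) [heading=90, draw]
  REPEAT 4 [
    -- iteration 1/4 --
    FD 9.3: (7,11.4) -> (7,20.7) [heading=90, draw]
    LT 45: heading 90 -> 135
    -- iteration 2/4 --
    FD 9.3: (7,20.7) -> (0.424,27.276) [heading=135, draw]
    LT 45: heading 135 -> 180
    -- iteration 3/4 --
    FD 9.3: (0.424,27.276) -> (-8.876,27.276) [heading=180, draw]
    LT 45: heading 180 -> 225
    -- iteration 4/4 --
    FD 9.3: (-8.876,27.276) -> (-15.452,20.7) [heading=225, draw]
    LT 45: heading 225 -> 270
  ]
]
FD 4.3: (-15.452,20.7) -> (-15.452,16.4) [heading=270, draw]
Final: pos=(-15.452,16.4), heading=270, 19 segment(s) drawn

Answer: -15.452 16.4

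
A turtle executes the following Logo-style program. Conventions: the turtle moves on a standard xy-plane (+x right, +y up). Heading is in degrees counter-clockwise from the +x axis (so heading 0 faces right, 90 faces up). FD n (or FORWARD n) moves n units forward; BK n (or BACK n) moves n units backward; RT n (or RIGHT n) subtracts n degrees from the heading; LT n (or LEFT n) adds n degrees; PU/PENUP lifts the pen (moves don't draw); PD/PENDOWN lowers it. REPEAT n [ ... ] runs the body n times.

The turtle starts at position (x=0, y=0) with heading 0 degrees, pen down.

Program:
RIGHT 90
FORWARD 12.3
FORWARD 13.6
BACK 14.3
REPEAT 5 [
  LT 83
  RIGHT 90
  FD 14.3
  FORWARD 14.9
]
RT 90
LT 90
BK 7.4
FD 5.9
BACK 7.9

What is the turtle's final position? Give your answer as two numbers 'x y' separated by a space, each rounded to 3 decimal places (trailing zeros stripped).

Answer: -46.152 -138.177

Derivation:
Executing turtle program step by step:
Start: pos=(0,0), heading=0, pen down
RT 90: heading 0 -> 270
FD 12.3: (0,0) -> (0,-12.3) [heading=270, draw]
FD 13.6: (0,-12.3) -> (0,-25.9) [heading=270, draw]
BK 14.3: (0,-25.9) -> (0,-11.6) [heading=270, draw]
REPEAT 5 [
  -- iteration 1/5 --
  LT 83: heading 270 -> 353
  RT 90: heading 353 -> 263
  FD 14.3: (0,-11.6) -> (-1.743,-25.793) [heading=263, draw]
  FD 14.9: (-1.743,-25.793) -> (-3.559,-40.582) [heading=263, draw]
  -- iteration 2/5 --
  LT 83: heading 263 -> 346
  RT 90: heading 346 -> 256
  FD 14.3: (-3.559,-40.582) -> (-7.018,-54.458) [heading=256, draw]
  FD 14.9: (-7.018,-54.458) -> (-10.623,-68.915) [heading=256, draw]
  -- iteration 3/5 --
  LT 83: heading 256 -> 339
  RT 90: heading 339 -> 249
  FD 14.3: (-10.623,-68.915) -> (-15.747,-82.265) [heading=249, draw]
  FD 14.9: (-15.747,-82.265) -> (-21.087,-96.176) [heading=249, draw]
  -- iteration 4/5 --
  LT 83: heading 249 -> 332
  RT 90: heading 332 -> 242
  FD 14.3: (-21.087,-96.176) -> (-27.8,-108.802) [heading=242, draw]
  FD 14.9: (-27.8,-108.802) -> (-34.796,-121.958) [heading=242, draw]
  -- iteration 5/5 --
  LT 83: heading 242 -> 325
  RT 90: heading 325 -> 235
  FD 14.3: (-34.796,-121.958) -> (-42.998,-133.671) [heading=235, draw]
  FD 14.9: (-42.998,-133.671) -> (-51.544,-145.877) [heading=235, draw]
]
RT 90: heading 235 -> 145
LT 90: heading 145 -> 235
BK 7.4: (-51.544,-145.877) -> (-47.3,-139.815) [heading=235, draw]
FD 5.9: (-47.3,-139.815) -> (-50.684,-144.648) [heading=235, draw]
BK 7.9: (-50.684,-144.648) -> (-46.152,-138.177) [heading=235, draw]
Final: pos=(-46.152,-138.177), heading=235, 16 segment(s) drawn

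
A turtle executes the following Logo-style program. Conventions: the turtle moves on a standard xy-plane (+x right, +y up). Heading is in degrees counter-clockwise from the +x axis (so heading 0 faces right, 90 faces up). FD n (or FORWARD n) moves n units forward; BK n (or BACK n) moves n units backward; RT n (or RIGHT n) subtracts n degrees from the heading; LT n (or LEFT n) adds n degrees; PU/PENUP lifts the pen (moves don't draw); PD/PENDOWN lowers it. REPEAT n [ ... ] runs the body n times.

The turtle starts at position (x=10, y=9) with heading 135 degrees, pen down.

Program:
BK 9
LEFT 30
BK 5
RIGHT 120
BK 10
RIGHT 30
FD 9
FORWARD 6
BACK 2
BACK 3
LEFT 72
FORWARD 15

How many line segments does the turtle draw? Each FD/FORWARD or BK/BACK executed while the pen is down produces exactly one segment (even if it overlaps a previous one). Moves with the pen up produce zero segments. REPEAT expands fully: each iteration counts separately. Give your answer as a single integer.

Answer: 8

Derivation:
Executing turtle program step by step:
Start: pos=(10,9), heading=135, pen down
BK 9: (10,9) -> (16.364,2.636) [heading=135, draw]
LT 30: heading 135 -> 165
BK 5: (16.364,2.636) -> (21.194,1.342) [heading=165, draw]
RT 120: heading 165 -> 45
BK 10: (21.194,1.342) -> (14.123,-5.729) [heading=45, draw]
RT 30: heading 45 -> 15
FD 9: (14.123,-5.729) -> (22.816,-3.4) [heading=15, draw]
FD 6: (22.816,-3.4) -> (28.611,-1.847) [heading=15, draw]
BK 2: (28.611,-1.847) -> (26.68,-2.364) [heading=15, draw]
BK 3: (26.68,-2.364) -> (23.782,-3.141) [heading=15, draw]
LT 72: heading 15 -> 87
FD 15: (23.782,-3.141) -> (24.567,11.839) [heading=87, draw]
Final: pos=(24.567,11.839), heading=87, 8 segment(s) drawn
Segments drawn: 8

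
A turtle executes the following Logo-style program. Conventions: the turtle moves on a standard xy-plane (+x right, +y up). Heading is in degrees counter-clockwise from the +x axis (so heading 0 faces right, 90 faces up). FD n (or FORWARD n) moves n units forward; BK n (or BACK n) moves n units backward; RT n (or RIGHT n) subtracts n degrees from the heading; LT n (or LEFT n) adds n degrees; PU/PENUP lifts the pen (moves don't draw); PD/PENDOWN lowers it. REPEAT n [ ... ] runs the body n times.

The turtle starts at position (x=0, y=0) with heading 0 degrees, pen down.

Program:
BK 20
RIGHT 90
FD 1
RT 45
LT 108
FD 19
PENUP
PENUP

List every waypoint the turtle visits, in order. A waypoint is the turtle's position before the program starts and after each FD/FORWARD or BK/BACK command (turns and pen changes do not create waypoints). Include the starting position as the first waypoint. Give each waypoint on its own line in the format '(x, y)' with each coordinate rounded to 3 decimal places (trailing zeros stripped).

Answer: (0, 0)
(-20, 0)
(-20, -1)
(-3.071, -9.626)

Derivation:
Executing turtle program step by step:
Start: pos=(0,0), heading=0, pen down
BK 20: (0,0) -> (-20,0) [heading=0, draw]
RT 90: heading 0 -> 270
FD 1: (-20,0) -> (-20,-1) [heading=270, draw]
RT 45: heading 270 -> 225
LT 108: heading 225 -> 333
FD 19: (-20,-1) -> (-3.071,-9.626) [heading=333, draw]
PU: pen up
PU: pen up
Final: pos=(-3.071,-9.626), heading=333, 3 segment(s) drawn
Waypoints (4 total):
(0, 0)
(-20, 0)
(-20, -1)
(-3.071, -9.626)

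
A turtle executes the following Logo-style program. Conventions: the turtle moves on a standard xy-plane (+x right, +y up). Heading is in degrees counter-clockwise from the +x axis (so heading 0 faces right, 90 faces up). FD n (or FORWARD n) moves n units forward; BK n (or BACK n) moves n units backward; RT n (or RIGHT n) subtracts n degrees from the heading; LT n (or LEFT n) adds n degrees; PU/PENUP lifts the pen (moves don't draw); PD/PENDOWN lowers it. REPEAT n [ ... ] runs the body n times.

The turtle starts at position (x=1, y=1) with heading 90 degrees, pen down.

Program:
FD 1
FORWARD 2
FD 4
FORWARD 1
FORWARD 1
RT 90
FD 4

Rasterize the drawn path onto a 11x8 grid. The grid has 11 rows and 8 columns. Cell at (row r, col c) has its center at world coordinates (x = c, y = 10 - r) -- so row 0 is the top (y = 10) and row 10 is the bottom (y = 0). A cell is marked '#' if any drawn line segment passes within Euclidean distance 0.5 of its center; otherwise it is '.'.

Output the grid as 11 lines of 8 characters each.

Segment 0: (1,1) -> (1,2)
Segment 1: (1,2) -> (1,4)
Segment 2: (1,4) -> (1,8)
Segment 3: (1,8) -> (1,9)
Segment 4: (1,9) -> (1,10)
Segment 5: (1,10) -> (5,10)

Answer: .#####..
.#......
.#......
.#......
.#......
.#......
.#......
.#......
.#......
.#......
........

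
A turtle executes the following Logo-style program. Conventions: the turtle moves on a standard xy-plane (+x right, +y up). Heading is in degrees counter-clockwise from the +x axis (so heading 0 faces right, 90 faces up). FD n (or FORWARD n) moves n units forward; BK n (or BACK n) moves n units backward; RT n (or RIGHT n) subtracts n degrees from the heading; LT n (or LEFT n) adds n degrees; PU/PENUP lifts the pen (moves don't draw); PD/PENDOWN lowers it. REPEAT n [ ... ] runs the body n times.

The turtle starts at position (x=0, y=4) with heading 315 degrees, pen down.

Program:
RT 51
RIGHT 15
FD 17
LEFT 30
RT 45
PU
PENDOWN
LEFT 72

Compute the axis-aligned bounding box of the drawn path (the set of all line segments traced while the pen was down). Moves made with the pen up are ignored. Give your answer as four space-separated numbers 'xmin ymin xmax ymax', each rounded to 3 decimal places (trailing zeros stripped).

Executing turtle program step by step:
Start: pos=(0,4), heading=315, pen down
RT 51: heading 315 -> 264
RT 15: heading 264 -> 249
FD 17: (0,4) -> (-6.092,-11.871) [heading=249, draw]
LT 30: heading 249 -> 279
RT 45: heading 279 -> 234
PU: pen up
PD: pen down
LT 72: heading 234 -> 306
Final: pos=(-6.092,-11.871), heading=306, 1 segment(s) drawn

Segment endpoints: x in {-6.092, 0}, y in {-11.871, 4}
xmin=-6.092, ymin=-11.871, xmax=0, ymax=4

Answer: -6.092 -11.871 0 4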